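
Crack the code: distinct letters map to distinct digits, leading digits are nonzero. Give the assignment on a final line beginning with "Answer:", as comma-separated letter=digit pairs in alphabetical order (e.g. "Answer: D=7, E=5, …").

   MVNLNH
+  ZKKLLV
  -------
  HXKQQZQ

Step 1. [col 1: H + V ≡ Q (mod 10)] Q=0 is one option consistent with column 1 (H + V ≡ Q (mod 10), carry-in 0) — take it, so Q=0.
Step 2. [col 1: H + V ≡ Q (mod 10)] column 1 (H + V ≡ Q (mod 10), carry-in 0) doesn't pin H yet; pick H=1 and continue. So H=1.
Step 3. [col 1: H + V ≡ Q (mod 10)] column 1: given H=1, Q=0, carry-in 0, and digits 0,1 already taken and all letters distinct, H+V≡Q (mod 10) forces V=9. So V=9.
Step 4. [col 2: N + L ≡ Z (mod 10)] L=5 is one option consistent with column 2 (N + L ≡ Z (mod 10), carry-in 1) — take it. So L=5.
Step 5. [col 2: N + L ≡ Z (mod 10)] no forcing yet in column 2 (carry-in 1); Z=8 is free and consistent — try it ⇒ Z=8.
Step 6. [col 2: N + L ≡ Z (mod 10)] from column 2 (L=5, Z=8, carry-in 1, digits 0,1,5,8,9 already taken and all letters distinct): N must equal 2 ⇒ N=2.
Step 7. [col 4: N + K ≡ Q (mod 10)] column 4 reads N+K+carry(1)=Q with N=2, Q=0; with digits 0,1,2,5,8,9 already taken and all letters distinct, the only value for K is 7 ⇒ K=7.
Step 8. [col 6: M + Z ≡ X (mod 10)] in column 6 we have M+Z≡X with carry-in 1; given Z=8 and digits 0,1,2,5,7,8,9 already taken and all letters distinct, that pins M to 4. So M=4.
Step 9. [col 6: M + Z ≡ X (mod 10)] column 6: given M=4, Z=8, carry-in 1, and digits 0,1,2,4,5,7,8,9 already taken and all letters distinct, M+Z≡X (mod 10) forces X=3 ⇒ X=3.

Answer: H=1, K=7, L=5, M=4, N=2, Q=0, V=9, X=3, Z=8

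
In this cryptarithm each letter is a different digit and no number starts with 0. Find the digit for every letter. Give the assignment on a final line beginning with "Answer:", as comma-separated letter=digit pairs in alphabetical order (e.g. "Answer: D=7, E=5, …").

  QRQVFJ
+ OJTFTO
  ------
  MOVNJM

Step 1. [col 1: J + O ≡ M (mod 10)] several values work for J in column 1 (J + O ≡ M (mod 10), carry-in 0); try J=3 ⇒ J=3.
Step 2. [col 1: J + O ≡ M (mod 10)] no forcing yet in column 1 (carry-in 0); O=1 is free and consistent — try it ⇒ O=1.
Step 3. [col 1: J + O ≡ M (mod 10)] from column 1 (J=3, O=1, carry-in 0, digits 1,3 already taken and all letters distinct): M must equal 4 ⇒ M=4.
Step 4. [col 2: F + T ≡ J (mod 10)] column 2 (F + T ≡ J (mod 10), carry-in 0) doesn't pin T yet; pick T=8 and continue, so T=8.
Step 5. [col 2: F + T ≡ J (mod 10)] column 2: given T=8, J=3, carry-in 0, and digits 1,3,4,8 already taken and all letters distinct, F+T≡J (mod 10) forces F=5, so F=5.
Step 6. [col 3: V + F ≡ N (mod 10)] N=6 is one option consistent with column 3 (V + F ≡ N (mod 10), carry-in 1) — take it, so N=6.
Step 7. [col 3: V + F ≡ N (mod 10)] in column 3 we have V+F≡N with carry-in 1; given F=5, N=6 and digits 1,3,4,5,6,8 already taken and all letters distinct, that pins V to 0 ⇒ V=0.
Step 8. [col 4: Q + T ≡ V (mod 10)] column 4 reads Q+T+carry(0)=V with T=8, V=0; with digits 0,1,3,4,5,6,8 already taken and all letters distinct, the only value for Q is 2, so Q=2.
Step 9. [col 5: R + J ≡ O (mod 10)] from column 5 (J=3, O=1, carry-in 1, digits 0,1,2,3,4,5,6,8 already taken and all letters distinct): R must equal 7. So R=7.

Answer: F=5, J=3, M=4, N=6, O=1, Q=2, R=7, T=8, V=0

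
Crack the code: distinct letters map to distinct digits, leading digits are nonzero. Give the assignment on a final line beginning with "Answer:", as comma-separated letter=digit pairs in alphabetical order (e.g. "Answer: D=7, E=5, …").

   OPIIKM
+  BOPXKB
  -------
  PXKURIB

Step 1. [P] the sum has 7 digits but both addends have 6; that extra leading digit P is the final carry, namely 1, so P=1.
Step 2. [col 1: M + B ≡ B (mod 10)] column 1: given nothing yet, carry-in 0, and digits 1 already taken and all letters distinct, M+B≡B (mod 10) forces M=0 ⇒ M=0.
Step 3. [col 1: M + B ≡ B (mod 10)] column 1 (M + B ≡ B (mod 10), carry-in 0) doesn't pin B yet; pick B=9 and continue, so B=9.
Step 4. [col 2: K + K ≡ I (mod 10)] column 2 (K + K ≡ I (mod 10), carry-in 0) doesn't pin I yet; pick I=2 and continue. So I=2.
Step 5. [col 2: K + K ≡ I (mod 10)] from column 2 (I=2, carry-in 0, digits 0,1,2,9 already taken and all letters distinct): K must equal 6 ⇒ K=6.
Step 6. [col 3: I + X ≡ R (mod 10)] column 3 (I + X ≡ R (mod 10), carry-in 1) doesn't pin R yet; pick R=7 and continue. So R=7.
Step 7. [col 3: I + X ≡ R (mod 10)] column 3 reads I+X+carry(1)=R with I=2, R=7; with digits 0,1,2,6,7,9 already taken and all letters distinct, the only value for X is 4. So X=4.
Step 8. [col 4: I + P ≡ U (mod 10)] column 4: given I=2, P=1, carry-in 0, and digits 0,1,2,4,6,7,9 already taken and all letters distinct, I+P≡U (mod 10) forces U=3 ⇒ U=3.
Step 9. [col 5: P + O ≡ K (mod 10)] in column 5 we have P+O≡K with carry-in 0; given P=1, K=6 and digits 0,1,2,3,4,6,7,9 already taken and all letters distinct, that pins O to 5 ⇒ O=5.

Answer: B=9, I=2, K=6, M=0, O=5, P=1, R=7, U=3, X=4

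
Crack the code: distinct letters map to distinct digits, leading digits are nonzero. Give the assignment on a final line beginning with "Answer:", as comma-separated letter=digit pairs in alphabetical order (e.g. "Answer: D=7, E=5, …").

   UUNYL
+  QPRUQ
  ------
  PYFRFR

Step 1. [col 1: L + Q ≡ R (mod 10)] several values work for Q in column 1 (L + Q ≡ R (mod 10), carry-in 0); try Q=3 ⇒ Q=3.
Step 2. [P] P is the leading digit of a 6-digit sum of two 5-digit numbers; the final carry is exactly 1, so P=1.
Step 3. [col 1: L + Q ≡ R (mod 10)] several values work for R in column 1 (L + Q ≡ R (mod 10), carry-in 0); try R=7, so R=7.
Step 4. [col 1: L + Q ≡ R (mod 10)] from column 1 (Q=3, R=7, carry-in 0, digits 1,3,7 already taken and all letters distinct): L must equal 4 ⇒ L=4.
Step 5. [col 2: Y + U ≡ F (mod 10)] column 2 (Y + U ≡ F (mod 10), carry-in 0) doesn't pin U yet; pick U=8 and continue. So U=8.
Step 6. [col 2: Y + U ≡ F (mod 10)] column 2: given U=8, carry-in 0, and digits 1,3,4,7,8 already taken and all letters distinct, Y+U≡F (mod 10) forces F=0, so F=0.
Step 7. [col 2: Y + U ≡ F (mod 10)] in column 2 we have Y+U≡F with carry-in 0; given U=8, F=0 and digits 0,1,3,4,7,8 already taken and all letters distinct, that pins Y to 2. So Y=2.
Step 8. [col 3: N + R ≡ R (mod 10)] in column 3 we have N+R≡R with carry-in 1; given R=7 and digits 0,1,2,3,4,7,8 already taken and all letters distinct, that pins N to 9. So N=9.

Answer: F=0, L=4, N=9, P=1, Q=3, R=7, U=8, Y=2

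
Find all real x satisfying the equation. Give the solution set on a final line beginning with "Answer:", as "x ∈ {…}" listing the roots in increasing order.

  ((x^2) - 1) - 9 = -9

Step 1. [((x^2) - 1) - 9 = -9] the outer -9 inverts by adding 9, so sub: (x^2) - 1 = 0.
Step 2. [(x^2) - 1 = 0] 1 comes off first (add 1) ⇒ sub: x^2 = 1.
Step 3. [x^2 = 1] √ both sides: 1 ≥ 0 gives two branches ⇒ sqrt: x = 1 or -1.

Answer: x ∈ {-1, 1}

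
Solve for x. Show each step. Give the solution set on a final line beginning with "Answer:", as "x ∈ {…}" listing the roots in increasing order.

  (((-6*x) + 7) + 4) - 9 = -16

Step 1. [(((-6*x) + 7) + 4) - 9 = -16] the outer -9 inverts by adding 9 ⇒ sub: ((-6*x) + 7) + 4 = -7.
Step 2. [((-6*x) + 7) + 4 = -7] +4 is outermost — subtract 4 both sides, so sub: (-6*x) + 7 = -11.
Step 3. [(-6*x) + 7 = -11] the outer +7 inverts by subtracting 7 ⇒ sub: -6*x = -18.
Step 4. [-6*x = -18] leading coefficient -6: divide by -6. So div: x = 3.

Answer: x ∈ {3}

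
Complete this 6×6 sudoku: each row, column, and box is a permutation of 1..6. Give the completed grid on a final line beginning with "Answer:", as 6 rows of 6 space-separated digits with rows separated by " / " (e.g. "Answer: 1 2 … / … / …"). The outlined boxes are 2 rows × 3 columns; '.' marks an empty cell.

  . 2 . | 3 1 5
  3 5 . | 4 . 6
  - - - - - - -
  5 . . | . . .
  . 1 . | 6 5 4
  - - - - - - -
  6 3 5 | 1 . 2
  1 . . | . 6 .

Step 1. [r3c5∈{2,3}] in col 5, 3 fits only at r3c5 ⇒ r3c5=3.
Step 2. [r6c3∈{2,4}] 2 has one home in row 6: r6c3, so r6c3=2.
Step 3. [r1c3∈{4,6}] row 1 places 6 nowhere but r1c3 ⇒ r1c3=6.
Step 4. [r3c3∈{4}] r3c3's peers cover all but 4, so r3c3=4.
Step 5. [r3c2∈{6}] r3c2 is down to just 6 ⇒ r3c2=6.
Step 6. [r2c5∈{2}] r2c5 has the single candidate 2, so r2c5=2.
Step 7. [r4c1∈{2}] r4c1 has the single candidate 2. So r4c1=2.
Step 8. [r3c6∈{1}] only 1 remains possible at r3c6 ⇒ r3c6=1.
Step 9. [r5c5∈{4}] only 4 remains possible at r5c5 ⇒ r5c5=4.
Step 10. [r6c4∈{5}] r6c4 is down to just 5 ⇒ r6c4=5.
Step 11. [r1c1∈{4}] r1c1's peers cover all but 4, so r1c1=4.
Step 12. [r4c3∈{3}] r4c3 has the single candidate 3. So r4c3=3.
Step 13. [r2c3∈{1}] nothing but 1 survives at r2c3, so r2c3=1.
Step 14. [r3c4∈{2}] only 2 remains possible at r3c4 ⇒ r3c4=2.
Step 15. [r6c2∈{4}] only 4 remains possible at r6c2 ⇒ r6c2=4.
Step 16. [r6c6∈{3}] only 3 remains possible at r6c6. So r6c6=3.

Answer: 4 2 6 3 1 5 / 3 5 1 4 2 6 / 5 6 4 2 3 1 / 2 1 3 6 5 4 / 6 3 5 1 4 2 / 1 4 2 5 6 3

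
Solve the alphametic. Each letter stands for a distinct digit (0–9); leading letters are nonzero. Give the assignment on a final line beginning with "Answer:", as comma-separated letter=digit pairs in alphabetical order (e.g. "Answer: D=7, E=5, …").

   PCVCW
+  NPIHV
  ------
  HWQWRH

Step 1. [col 1: W + V ≡ H (mod 10)] no forcing yet in column 1 (carry-in 0); V=8 is free and consistent — try it. So V=8.
Step 2. [col 1: W + V ≡ H (mod 10)] column 1 (W + V ≡ H (mod 10), carry-in 0) doesn't pin H yet; pick H=1 and continue, so H=1.
Step 3. [col 1: W + V ≡ H (mod 10)] column 1: given V=8, H=1, carry-in 0, and digits 1,8 already taken and all letters distinct, W+V≡H (mod 10) forces W=3 ⇒ W=3.
Step 4. [col 2: C + H ≡ R (mod 10)] column 2 (C + H ≡ R (mod 10), carry-in 1) doesn't pin C yet; pick C=2 and continue, so C=2.
Step 5. [col 2: C + H ≡ R (mod 10)] from column 2 (C=2, H=1, carry-in 1, digits 1,2,3,8 already taken and all letters distinct): R must equal 4 ⇒ R=4.
Step 6. [col 3: V + I ≡ W (mod 10)] column 3: given V=8, W=3, carry-in 0, and digits 1,2,3,4,8 already taken and all letters distinct, V+I≡W (mod 10) forces I=5. So I=5.
Step 7. [col 4: C + P ≡ Q (mod 10)] Q=9 is one option consistent with column 4 (C + P ≡ Q (mod 10), carry-in 1) — take it. So Q=9.
Step 8. [col 4: C + P ≡ Q (mod 10)] in column 4 we have C+P≡Q with carry-in 1; given C=2, Q=9 and digits 1,2,3,4,5,8,9 already taken and all letters distinct, that pins P to 6. So P=6.
Step 9. [col 5: P + N ≡ W (mod 10)] column 5: given P=6, W=3, carry-in 0, and digits 1,2,3,4,5,6,8,9 already taken and all letters distinct, P+N≡W (mod 10) forces N=7. So N=7.

Answer: C=2, H=1, I=5, N=7, P=6, Q=9, R=4, V=8, W=3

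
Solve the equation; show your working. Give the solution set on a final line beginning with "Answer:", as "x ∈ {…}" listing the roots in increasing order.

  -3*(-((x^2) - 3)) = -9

Step 1. [-3*(-((x^2) - 3)) = -9] leading coefficient -3: divide by -3 ⇒ div: -((x^2) - 3) = 3.
Step 2. [-((x^2) - 3) = 3] leading − — multiply by −1. So neg: (x^2) - 3 = -3.
Step 3. [(x^2) - 3 = -3] 3 comes off first (add 3) ⇒ sub: x^2 = 0.
Step 4. [x^2 = 0] LHS squared, RHS 0 ≥ 0: apply √ (±), so sqrt: x = 0.

Answer: x ∈ {0}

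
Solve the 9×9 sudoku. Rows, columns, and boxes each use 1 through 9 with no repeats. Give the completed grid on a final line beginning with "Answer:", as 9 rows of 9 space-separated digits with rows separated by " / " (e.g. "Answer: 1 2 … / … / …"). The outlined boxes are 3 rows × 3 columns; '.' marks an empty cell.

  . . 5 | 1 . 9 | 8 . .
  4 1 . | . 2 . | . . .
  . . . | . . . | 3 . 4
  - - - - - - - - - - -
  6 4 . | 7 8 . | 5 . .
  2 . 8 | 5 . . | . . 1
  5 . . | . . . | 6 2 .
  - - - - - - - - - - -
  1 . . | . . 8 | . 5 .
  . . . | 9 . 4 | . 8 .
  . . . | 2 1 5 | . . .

Step 1. [r1c5∈{3,4,6,7}] 4 has one home in row 1: r1c5, so r1c5=4.
Step 2. [r1c9∈{2,6,7}] box 3 places 2 nowhere but r1c9, so r1c9=2.
Step 3. [r8c2∈{2,3,5,6,7}] r8c2 is the only open cell in row 8 admitting 5. So r8c2=5.
Step 4. [r6c9∈{3,7,8,9}] in row 6, 8 fits only at r6c9. So r6c9=8.
Step 5. [r2c4∈{3,6,8}] across row 2, 8 lands solely at r2c4. So r2c4=8.
Step 6. [r3c4∈{6}] r3c4 is down to just 6 ⇒ r3c4=6.
Step 7. [r3c6∈{7}] r3c6 has the single candidate 7 ⇒ r3c6=7.
Step 8. [r7c4∈{3}] r7c4 is down to just 3, so r7c4=3.
Step 9. [r2c6∈{3}] r2c6 is down to just 3 ⇒ r2c6=3.
Step 10. [r2c9∈{5,6,7,9}] 5 has one home in row 2: r2c9. So r2c9=5.
Step 11. [r6c6∈{1}] only 1 remains possible at r6c6. So r6c6=1.
Step 12. [r4c3∈{1,3,9}] in row 4, 1 fits only at r4c3. So r4c3=1.
Step 13. [r8c7∈{1,2,7}] in row 8, 1 fits only at r8c7 ⇒ r8c7=1.
Step 14. [r8c3∈{2,3,6,7}] r8c3 is the only open cell in row 8 admitting 2, so r8c3=2.
Step 15. [r3c3∈{9}] r3c3 is down to just 9. So r3c3=9.
Step 16. [r9c1∈{3,7,8,9}] col 1 places 9 nowhere but r9c1, so r9c1=9.
Step 17. [r9c2∈{3,6,7,8}] 8 has one home in row 9: r9c2 ⇒ r9c2=8.
Step 18. [r7c7∈{2,4,7,9}] 2 has one home in row 7: r7c7. So r7c7=2.
Step 19. [r7c3∈{4,6,7}] in row 7, 4 fits only at r7c3. So r7c3=4.
Step 20. [r7c9∈{6,7,9}] row 7 places 9 nowhere but r7c9, so r7c9=9.
Step 21. [r4c8∈{3,9}] r4c8 is the only open cell in row 4 admitting 9. So r4c8=9.
Step 22. [r4c9∈{3}] only 3 remains possible at r4c9 ⇒ r4c9=3.
Step 23. [r9c8∈{3,4,6,7}] col 8 places 3 nowhere but r9c8, so r9c8=3.
Step 24. [r6c3∈{3,7}] in col 3, 3 fits only at r6c3, so r6c3=3.
Step 25. [r6c2∈{7,9}] 7 has one home in row 6: r6c2. So r6c2=7.
Step 26. [r7c2∈{6}] r7c2 is down to just 6. So r7c2=6.
Step 27. [r9c3∈{7}] r9c3 has the single candidate 7, so r9c3=7.
Step 28. [r8c5∈{6,7}] r8c5 is the only open cell in box 8 admitting 6 ⇒ r8c5=6.
Step 29. [r5c8∈{4,7}] 4 has one home in col 8: r5c8 ⇒ r5c8=4.
Step 30. [r1c8∈{6,7}] r1c8 is the only open cell in row 1 admitting 6 ⇒ r1c8=6.
Step 31. [r6c5∈{9}] r6c5 has the single candidate 9. So r6c5=9.
Step 32. [r1c2∈{3}] nothing but 3 survives at r1c2. So r1c2=3.
Step 33. [r2c7∈{7,9}] row 2 places 9 nowhere but r2c7, so r2c7=9.
Step 34. [r8c9∈{7}] r8c9 has the single candidate 7. So r8c9=7.
Step 35. [r3c2∈{2}] r3c2 is down to just 2 ⇒ r3c2=2.
Step 36. [r4c6∈{2}] r4c6 is down to just 2, so r4c6=2.
Step 37. [r9c7∈{4}] r9c7 is down to just 4, so r9c7=4.
Step 38. [r5c5∈{3}] r5c5 has the single candidate 3, so r5c5=3.
Step 39. [r5c2∈{9}] r5c2 is down to just 9, so r5c2=9.
Step 40. [r7c5∈{7}] r7c5 has the single candidate 7. So r7c5=7.
Step 41. [r5c7∈{7}] nothing but 7 survives at r5c7, so r5c7=7.
Step 42. [r5c6∈{6}] only 6 remains possible at r5c6 ⇒ r5c6=6.
Step 43. [r8c1∈{3}] r8c1 is down to just 3. So r8c1=3.
Step 44. [r6c4∈{4}] only 4 remains possible at r6c4, so r6c4=4.
Step 45. [r3c1∈{8}] r3c1's peers cover all but 8. So r3c1=8.
Step 46. [r3c8∈{1}] nothing but 1 survives at r3c8, so r3c8=1.
Step 47. [r9c9∈{6}] only 6 remains possible at r9c9, so r9c9=6.
Step 48. [r1c1∈{7}] r1c1's peers cover all but 7, so r1c1=7.
Step 49. [r2c3∈{6}] r2c3 is down to just 6. So r2c3=6.
Step 50. [r2c8∈{7}] r2c8 is down to just 7 ⇒ r2c8=7.
Step 51. [r3c5∈{5}] r3c5 has the single candidate 5 ⇒ r3c5=5.

Answer: 7 3 5 1 4 9 8 6 2 / 4 1 6 8 2 3 9 7 5 / 8 2 9 6 5 7 3 1 4 / 6 4 1 7 8 2 5 9 3 / 2 9 8 5 3 6 7 4 1 / 5 7 3 4 9 1 6 2 8 / 1 6 4 3 7 8 2 5 9 / 3 5 2 9 6 4 1 8 7 / 9 8 7 2 1 5 4 3 6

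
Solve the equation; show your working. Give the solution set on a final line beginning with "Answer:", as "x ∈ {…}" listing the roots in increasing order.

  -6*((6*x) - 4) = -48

Step 1. [-6*((6*x) - 4) = -48] -6·(inner) — divide through by -6 ⇒ div: (6*x) - 4 = 8.
Step 2. [(6*x) - 4 = 8] -4 is outermost — add 4 both sides ⇒ sub: 6*x = 12.
Step 3. [6*x = 12] leading coefficient 6: divide by 6 ⇒ div: x = 2.

Answer: x ∈ {2}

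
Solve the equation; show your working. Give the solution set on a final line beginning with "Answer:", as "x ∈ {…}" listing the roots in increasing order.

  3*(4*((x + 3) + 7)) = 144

Step 1. [3*(4*((x + 3) + 7)) = 144] 3 out front; divide by 3 ⇒ div: 4*((x + 3) + 7) = 48.
Step 2. [4*((x + 3) + 7) = 48] divide by the outer 4 ⇒ div: (x + 3) + 7 = 12.
Step 3. [(x + 3) + 7 = 12] 7 comes off first (subtract 7) ⇒ sub: x + 3 = 5.
Step 4. [x + 3 = 5] +3 is outermost — subtract 3 both sides, so sub: x = 2.

Answer: x ∈ {2}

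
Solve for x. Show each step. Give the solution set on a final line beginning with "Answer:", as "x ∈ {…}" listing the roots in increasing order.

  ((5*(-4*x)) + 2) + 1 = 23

Step 1. [((5*(-4*x)) + 2) + 1 = 23] subtract 1: x sits inside (… + 1) ⇒ sub: (5*(-4*x)) + 2 = 22.
Step 2. [(5*(-4*x)) + 2 = 22] peel the +2: subtract 2 from each side, so sub: 5*(-4*x) = 20.
Step 3. [5*(-4*x) = 20] divide by the outer 5 ⇒ div: -4*x = 4.
Step 4. [-4*x = 4] divide by the outer -4, so div: x = -1.

Answer: x ∈ {-1}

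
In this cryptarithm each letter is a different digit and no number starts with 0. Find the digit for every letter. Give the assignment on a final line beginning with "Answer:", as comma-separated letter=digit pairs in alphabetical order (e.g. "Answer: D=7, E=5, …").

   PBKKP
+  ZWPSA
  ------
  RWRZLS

Step 1. [col 1: P + A ≡ S (mod 10)] several values work for P in column 1 (P + A ≡ S (mod 10), carry-in 0); try P=3, so P=3.
Step 2. [R] the sum has 6 digits but both addends have 5; that extra leading digit R is the final carry, namely 1, so R=1.
Step 3. [col 1: P + A ≡ S (mod 10)] S=0 is one option consistent with column 1 (P + A ≡ S (mod 10), carry-in 0) — take it, so S=0.
Step 4. [col 1: P + A ≡ S (mod 10)] from column 1 (P=3, S=0, carry-in 0, digits 0,1,3 already taken and all letters distinct): A must equal 7 ⇒ A=7.
Step 5. [col 2: K + S ≡ L (mod 10)] several values work for K in column 2 (K + S ≡ L (mod 10), carry-in 1); try K=5. So K=5.
Step 6. [col 2: K + S ≡ L (mod 10)] from column 2 (K=5, S=0, carry-in 1, digits 0,1,3,5,7 already taken and all letters distinct): L must equal 6, so L=6.
Step 7. [col 3: K + P ≡ Z (mod 10)] column 3: given K=5, P=3, carry-in 0, and digits 0,1,3,5,6,7 already taken and all letters distinct, K+P≡Z (mod 10) forces Z=8. So Z=8.
Step 8. [col 4: B + W ≡ R (mod 10)] column 4 (B + W ≡ R (mod 10), carry-in 0) doesn't pin B yet; pick B=9 and continue ⇒ B=9.
Step 9. [col 4: B + W ≡ R (mod 10)] in column 4 we have B+W≡R with carry-in 0; given B=9, R=1 and digits 0,1,3,5,6,7,8,9 already taken and all letters distinct, that pins W to 2 ⇒ W=2.

Answer: A=7, B=9, K=5, L=6, P=3, R=1, S=0, W=2, Z=8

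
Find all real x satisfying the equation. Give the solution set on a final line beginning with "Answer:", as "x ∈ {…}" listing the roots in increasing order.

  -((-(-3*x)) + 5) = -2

Step 1. [-((-(-3*x)) + 5) = -2] leading − — multiply by −1, so neg: (-(-3*x)) + 5 = 2.
Step 2. [(-(-3*x)) + 5 = 2] subtract 5: x sits inside (… + 5) ⇒ sub: -(-3*x) = -3.
Step 3. [-(-3*x) = -3] flip signs both sides. So neg: -3*x = 3.
Step 4. [-3*x = 3] -3 out front; divide by -3. So div: x = -1.

Answer: x ∈ {-1}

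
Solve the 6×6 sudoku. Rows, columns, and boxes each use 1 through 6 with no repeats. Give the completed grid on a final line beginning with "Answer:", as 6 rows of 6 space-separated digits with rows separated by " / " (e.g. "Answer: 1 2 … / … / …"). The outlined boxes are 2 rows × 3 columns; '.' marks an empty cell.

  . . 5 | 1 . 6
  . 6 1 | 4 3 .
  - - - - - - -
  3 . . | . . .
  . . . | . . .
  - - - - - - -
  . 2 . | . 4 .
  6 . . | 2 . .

Step 1. [r2c6∈{2,5}] in row 2, 5 fits only at r2c6, so r2c6=5.
Step 2. [r5c3∈{3}] only 3 remains possible at r5c3, so r5c3=3.
Step 3. [r5c6∈{1}] r5c6's peers cover all but 1, so r5c6=1.
Step 4. [r4c1∈{1,2,4,5}] 1 has one home in col 1: r4c1, so r4c1=1.
Step 5. [r6c5∈{5}] r6c5's peers cover all but 5. So r6c5=5.
Step 6. [r6c3∈{4}] r6c3 has the single candidate 4. So r6c3=4.
Step 7. [r1c5∈{2}] nothing but 2 survives at r1c5, so r1c5=2.
Step 8. [r4c5∈{6}] nothing but 6 survives at r4c5 ⇒ r4c5=6.
Step 9. [r3c4∈{5}] nothing but 5 survives at r3c4 ⇒ r3c4=5.
Step 10. [r3c2∈{4}] nothing but 4 survives at r3c2 ⇒ r3c2=4.
Step 11. [r4c6∈{2,3,4}] across row 4, 4 lands solely at r4c6. So r4c6=4.
Step 12. [r3c3∈{2,6}] row 3 places 6 nowhere but r3c3, so r3c3=6.
Step 13. [r1c1∈{4}] r1c1's peers cover all but 4, so r1c1=4.
Step 14. [r2c1∈{2}] nothing but 2 survives at r2c1. So r2c1=2.
Step 15. [r6c2∈{1}] r6c2 is down to just 1 ⇒ r6c2=1.
Step 16. [r6c6∈{3}] nothing but 3 survives at r6c6, so r6c6=3.
Step 17. [r5c1∈{5}] nothing but 5 survives at r5c1. So r5c1=5.
Step 18. [r3c6∈{2}] r3c6's peers cover all but 2, so r3c6=2.
Step 19. [r4c4∈{3}] nothing but 3 survives at r4c4 ⇒ r4c4=3.
Step 20. [r4c3∈{2}] only 2 remains possible at r4c3. So r4c3=2.
Step 21. [r1c2∈{3}] only 3 remains possible at r1c2 ⇒ r1c2=3.
Step 22. [r5c4∈{6}] r5c4 is down to just 6, so r5c4=6.
Step 23. [r4c2∈{5}] r4c2's peers cover all but 5, so r4c2=5.
Step 24. [r3c5∈{1}] r3c5 has the single candidate 1, so r3c5=1.

Answer: 4 3 5 1 2 6 / 2 6 1 4 3 5 / 3 4 6 5 1 2 / 1 5 2 3 6 4 / 5 2 3 6 4 1 / 6 1 4 2 5 3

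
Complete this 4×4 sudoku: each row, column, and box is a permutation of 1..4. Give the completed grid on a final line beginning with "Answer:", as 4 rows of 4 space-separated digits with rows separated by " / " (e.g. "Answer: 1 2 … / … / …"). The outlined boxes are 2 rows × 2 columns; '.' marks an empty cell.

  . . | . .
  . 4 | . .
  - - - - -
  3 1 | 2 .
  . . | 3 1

Step 1. [r1c2∈{2,3}] 3 has one home in col 2: r1c2. So r1c2=3.
Step 2. [r2c3∈{1}] r2c3 is down to just 1 ⇒ r2c3=1.
Step 3. [r2c1∈{2}] r2c1 is down to just 2. So r2c1=2.
Step 4. [r1c3∈{4}] r1c3 has the single candidate 4, so r1c3=4.
Step 5. [r4c2∈{2}] r4c2's peers cover all but 2, so r4c2=2.
Step 6. [r4c1∈{4}] r4c1 is down to just 4 ⇒ r4c1=4.
Step 7. [r1c1∈{1}] r1c1's peers cover all but 1 ⇒ r1c1=1.
Step 8. [r3c4∈{4}] nothing but 4 survives at r3c4. So r3c4=4.
Step 9. [r1c4∈{2}] r1c4 is down to just 2. So r1c4=2.
Step 10. [r2c4∈{3}] nothing but 3 survives at r2c4, so r2c4=3.

Answer: 1 3 4 2 / 2 4 1 3 / 3 1 2 4 / 4 2 3 1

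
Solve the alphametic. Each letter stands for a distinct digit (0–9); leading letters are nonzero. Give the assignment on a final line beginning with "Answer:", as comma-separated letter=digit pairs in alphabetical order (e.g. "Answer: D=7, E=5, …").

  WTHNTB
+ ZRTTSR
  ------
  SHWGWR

Step 1. [col 1: B + R ≡ R (mod 10)] column 1: given nothing yet, carry-in 0, and all letters distinct, none taken yet, B+R≡R (mod 10) forces B=0 ⇒ B=0.
Step 2. [col 1: B + R ≡ R (mod 10)] R=5 is one option consistent with column 1 (B + R ≡ R (mod 10), carry-in 0) — take it ⇒ R=5.
Step 3. [col 2: T + S ≡ W (mod 10)] no forcing yet in column 2 (carry-in 0); T=7 is free and consistent — try it. So T=7.
Step 4. [col 2: T + S ≡ W (mod 10)] several values work for W in column 2 (T + S ≡ W (mod 10), carry-in 0); try W=1, so W=1.
Step 5. [col 2: T + S ≡ W (mod 10)] from column 2 (T=7, W=1, carry-in 0, digits 0,1,5,7 already taken and all letters distinct): S must equal 4. So S=4.
Step 6. [col 3: N + T ≡ G (mod 10)] column 3: given T=7, carry-in 1, and digits 0,1,4,5,7 already taken and all letters distinct, N+T≡G (mod 10) forces G=6, so G=6.
Step 7. [col 3: N + T ≡ G (mod 10)] column 3: given T=7, G=6, carry-in 1, and digits 0,1,4,5,6,7 already taken and all letters distinct, N+T≡G (mod 10) forces N=8 ⇒ N=8.
Step 8. [col 4: H + T ≡ W (mod 10)] column 4: given T=7, W=1, carry-in 1, and digits 0,1,4,5,6,7,8 already taken and all letters distinct, H+T≡W (mod 10) forces H=3, so H=3.
Step 9. [col 6: W + Z ≡ S (mod 10)] column 6 reads W+Z+carry(1)=S with W=1, S=4; with digits 0,1,3,4,5,6,7,8 already taken and all letters distinct, the only value for Z is 2 ⇒ Z=2.

Answer: B=0, G=6, H=3, N=8, R=5, S=4, T=7, W=1, Z=2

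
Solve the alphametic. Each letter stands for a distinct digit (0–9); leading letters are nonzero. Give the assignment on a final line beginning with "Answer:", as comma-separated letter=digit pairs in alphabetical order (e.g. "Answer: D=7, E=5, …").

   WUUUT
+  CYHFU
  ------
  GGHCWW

Step 1. [col 1: T + U ≡ W (mod 10)] T=5 is one option consistent with column 1 (T + U ≡ W (mod 10), carry-in 0) — take it, so T=5.
Step 2. [col 1: T + U ≡ W (mod 10)] W=2 is one option consistent with column 1 (T + U ≡ W (mod 10), carry-in 0) — take it ⇒ W=2.
Step 3. [col 1: T + U ≡ W (mod 10)] column 1: given T=5, W=2, carry-in 0, and digits 2,5 already taken and all letters distinct, T+U≡W (mod 10) forces U=7, so U=7.
Step 4. [G] the sum has 6 digits but both addends have 5; that extra leading digit G is the final carry, namely 1. So G=1.
Step 5. [col 2: U + F ≡ W (mod 10)] column 2 reads U+F+carry(1)=W with U=7, W=2; with digits 1,2,5,7 already taken and all letters distinct, the only value for F is 4. So F=4.
Step 6. [col 3: U + H ≡ C (mod 10)] column 3 (U + H ≡ C (mod 10), carry-in 1) doesn't pin H yet; pick H=0 and continue, so H=0.
Step 7. [col 3: U + H ≡ C (mod 10)] from column 3 (U=7, H=0, carry-in 1, digits 0,1,2,4,5,7 already taken and all letters distinct): C must equal 8 ⇒ C=8.
Step 8. [col 4: U + Y ≡ H (mod 10)] from column 4 (U=7, H=0, carry-in 0, digits 0,1,2,4,5,7,8 already taken and all letters distinct): Y must equal 3, so Y=3.

Answer: C=8, F=4, G=1, H=0, T=5, U=7, W=2, Y=3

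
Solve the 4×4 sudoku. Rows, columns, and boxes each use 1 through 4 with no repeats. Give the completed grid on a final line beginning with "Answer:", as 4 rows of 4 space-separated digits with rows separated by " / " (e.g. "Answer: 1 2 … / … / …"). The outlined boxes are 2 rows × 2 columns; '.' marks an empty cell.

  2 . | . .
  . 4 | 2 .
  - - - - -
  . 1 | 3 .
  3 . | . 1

Step 1. [r4c3∈{4}] r4c3 has the single candidate 4, so r4c3=4.
Step 2. [r2c4∈{3}] nothing but 3 survives at r2c4, so r2c4=3.
Step 3. [r1c2∈{3}] only 3 remains possible at r1c2. So r1c2=3.
Step 4. [r2c1∈{1}] r2c1's peers cover all but 1. So r2c1=1.
Step 5. [r4c2∈{2}] r4c2 is down to just 2. So r4c2=2.
Step 6. [r1c4∈{4}] nothing but 4 survives at r1c4. So r1c4=4.
Step 7. [r1c3∈{1}] r1c3 has the single candidate 1. So r1c3=1.
Step 8. [r3c1∈{4}] r3c1 has the single candidate 4 ⇒ r3c1=4.
Step 9. [r3c4∈{2}] nothing but 2 survives at r3c4, so r3c4=2.

Answer: 2 3 1 4 / 1 4 2 3 / 4 1 3 2 / 3 2 4 1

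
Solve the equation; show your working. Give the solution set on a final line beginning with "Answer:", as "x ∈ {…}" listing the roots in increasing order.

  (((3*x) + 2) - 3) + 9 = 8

Step 1. [(((3*x) + 2) - 3) + 9 = 8] 9 comes off first (subtract 9) ⇒ sub: ((3*x) + 2) - 3 = -1.
Step 2. [((3*x) + 2) - 3 = -1] the outer -3 inverts by adding 3 ⇒ sub: (3*x) + 2 = 2.
Step 3. [(3*x) + 2 = 2] subtract 2: x sits inside (… + 2). So sub: 3*x = 0.
Step 4. [3*x = 0] 3 out front; divide by 3. So div: x = 0.

Answer: x ∈ {0}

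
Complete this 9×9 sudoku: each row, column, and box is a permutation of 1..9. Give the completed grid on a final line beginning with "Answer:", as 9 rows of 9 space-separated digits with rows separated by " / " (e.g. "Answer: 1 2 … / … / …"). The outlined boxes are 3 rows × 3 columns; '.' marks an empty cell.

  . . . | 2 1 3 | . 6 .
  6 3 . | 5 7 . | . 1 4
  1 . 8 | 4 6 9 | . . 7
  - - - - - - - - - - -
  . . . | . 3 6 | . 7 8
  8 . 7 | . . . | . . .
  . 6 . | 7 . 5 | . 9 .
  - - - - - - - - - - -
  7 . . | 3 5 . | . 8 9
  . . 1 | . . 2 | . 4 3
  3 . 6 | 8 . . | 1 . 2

Step 1. [r1c9∈{5}] r1c9's peers cover all but 5 ⇒ r1c9=5.
Step 2. [r4c3∈{2,4,5,9}] r4c3 is the only open cell in col 3 admitting 5, so r4c3=5.
Step 3. [r8c5∈{9}] r8c5 is down to just 9. So r8c5=9.
Step 4. [r9c5∈{4}] r9c5 is down to just 4. So r9c5=4.
Step 5. [r5c5∈{2}] nothing but 2 survives at r5c5. So r5c5=2.
Step 6. [r9c2∈{5,9}] across row 9, 9 lands solely at r9c2. So r9c2=9.
Step 7. [r4c1∈{2,4,9}] 9 has one home in box 4: r4c1, so r4c1=9.
Step 8. [r6c1∈{2,4}] r6c1 is the only open cell in col 1 admitting 2. So r6c1=2.
Step 9. [r3c8∈{2,3}] r3c8 is the only open cell in col 8 admitting 2 ⇒ r3c8=2.
Step 10. [r5c6∈{1,4}] 4 has one home in col 6: r5c6, so r5c6=4.
Step 11. [r5c2∈{1}] r5c2's peers cover all but 1. So r5c2=1.
Step 12. [r4c2∈{4}] only 4 remains possible at r4c2 ⇒ r4c2=4.
Step 13. [r5c8∈{3,5}] r5c8 is the only open cell in col 8 admitting 3, so r5c8=3.
Step 14. [r7c3∈{2,4}] 4 has one home in row 7: r7c3 ⇒ r7c3=4.
Step 15. [r1c3∈{9}] nothing but 9 survives at r1c3 ⇒ r1c3=9.
Step 16. [r8c1∈{5}] r8c1 is down to just 5, so r8c1=5.
Step 17. [r7c7∈{6}] r7c7 is down to just 6. So r7c7=6.
Step 18. [r2c7∈{8,9}] r2c7 is the only open cell in row 2 admitting 9, so r2c7=9.
Step 19. [r6c3∈{3}] r6c3 has the single candidate 3. So r6c3=3.
Step 20. [r5c9∈{6}] only 6 remains possible at r5c9, so r5c9=6.
Step 21. [r8c4∈{6}] r8c4 is down to just 6 ⇒ r8c4=6.
Step 22. [r4c7∈{2}] r4c7's peers cover all but 2 ⇒ r4c7=2.
Step 23. [r6c9∈{1}] nothing but 1 survives at r6c9 ⇒ r6c9=1.
Step 24. [r3c7∈{3}] r3c7's peers cover all but 3, so r3c7=3.
Step 25. [r6c7∈{4}] r6c7's peers cover all but 4. So r6c7=4.
Step 26. [r9c6∈{7}] nothing but 7 survives at r9c6. So r9c6=7.
Step 27. [r7c2∈{2}] r7c2 is down to just 2 ⇒ r7c2=2.
Step 28. [r1c2∈{7}] only 7 remains possible at r1c2, so r1c2=7.
Step 29. [r9c8∈{5}] r9c8 is down to just 5 ⇒ r9c8=5.
Step 30. [r4c4∈{1}] r4c4's peers cover all but 1 ⇒ r4c4=1.
Step 31. [r2c6∈{8}] nothing but 8 survives at r2c6. So r2c6=8.
Step 32. [r5c7∈{5}] r5c7 has the single candidate 5, so r5c7=5.
Step 33. [r1c1∈{4}] r1c1 is down to just 4, so r1c1=4.
Step 34. [r8c2∈{8}] r8c2's peers cover all but 8 ⇒ r8c2=8.
Step 35. [r6c5∈{8}] r6c5's peers cover all but 8 ⇒ r6c5=8.
Step 36. [r2c3∈{2}] r2c3 is down to just 2, so r2c3=2.
Step 37. [r8c7∈{7}] only 7 remains possible at r8c7 ⇒ r8c7=7.
Step 38. [r3c2∈{5}] r3c2 is down to just 5 ⇒ r3c2=5.
Step 39. [r1c7∈{8}] r1c7 has the single candidate 8. So r1c7=8.
Step 40. [r7c6∈{1}] r7c6 has the single candidate 1 ⇒ r7c6=1.
Step 41. [r5c4∈{9}] only 9 remains possible at r5c4. So r5c4=9.

Answer: 4 7 9 2 1 3 8 6 5 / 6 3 2 5 7 8 9 1 4 / 1 5 8 4 6 9 3 2 7 / 9 4 5 1 3 6 2 7 8 / 8 1 7 9 2 4 5 3 6 / 2 6 3 7 8 5 4 9 1 / 7 2 4 3 5 1 6 8 9 / 5 8 1 6 9 2 7 4 3 / 3 9 6 8 4 7 1 5 2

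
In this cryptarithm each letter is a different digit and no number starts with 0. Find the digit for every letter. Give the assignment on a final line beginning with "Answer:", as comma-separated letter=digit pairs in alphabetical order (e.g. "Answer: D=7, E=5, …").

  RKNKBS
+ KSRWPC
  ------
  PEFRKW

Step 1. [col 1: S + C ≡ W (mod 10)] column 1 (S + C ≡ W (mod 10), carry-in 0) doesn't pin S yet; pick S=2 and continue ⇒ S=2.
Step 2. [col 1: S + C ≡ W (mod 10)] several values work for C in column 1 (S + C ≡ W (mod 10), carry-in 0); try C=5, so C=5.
Step 3. [col 1: S + C ≡ W (mod 10)] column 1: given S=2, C=5, carry-in 0, and digits 2,5 already taken and all letters distinct, S+C≡W (mod 10) forces W=7 ⇒ W=7.
Step 4. [col 2: B + P ≡ K (mod 10)] P=4 is one option consistent with column 2 (B + P ≡ K (mod 10), carry-in 0) — take it. So P=4.
Step 5. [col 2: B + P ≡ K (mod 10)] column 2 (B + P ≡ K (mod 10), carry-in 0) doesn't pin B yet; pick B=9 and continue, so B=9.
Step 6. [col 2: B + P ≡ K (mod 10)] from column 2 (B=9, P=4, carry-in 0, digits 2,4,5,7,9 already taken and all letters distinct): K must equal 3 ⇒ K=3.
Step 7. [col 3: K + W ≡ R (mod 10)] column 3: given K=3, W=7, carry-in 1, and digits 2,3,4,5,7,9 already taken and all letters distinct, K+W≡R (mod 10) forces R=1, so R=1.
Step 8. [col 4: N + R ≡ F (mod 10)] F=0 is one option consistent with column 4 (N + R ≡ F (mod 10), carry-in 1) — take it. So F=0.
Step 9. [col 4: N + R ≡ F (mod 10)] from column 4 (R=1, F=0, carry-in 1, digits 0,1,2,3,4,5,7,9 already taken and all letters distinct): N must equal 8, so N=8.
Step 10. [col 5: K + S ≡ E (mod 10)] column 5: given K=3, S=2, carry-in 1, and digits 0,1,2,3,4,5,7,8,9 already taken and all letters distinct, K+S≡E (mod 10) forces E=6. So E=6.

Answer: B=9, C=5, E=6, F=0, K=3, N=8, P=4, R=1, S=2, W=7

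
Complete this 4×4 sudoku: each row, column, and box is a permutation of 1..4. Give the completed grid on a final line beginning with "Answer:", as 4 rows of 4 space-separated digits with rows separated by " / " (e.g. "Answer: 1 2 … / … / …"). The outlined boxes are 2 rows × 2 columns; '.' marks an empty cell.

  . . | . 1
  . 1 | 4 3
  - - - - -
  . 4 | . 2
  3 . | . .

Step 1. [r2c1∈{2}] r2c1 is down to just 2. So r2c1=2.
Step 2. [r4c3∈{1}] r4c3's peers cover all but 1. So r4c3=1.
Step 3. [r1c2∈{3}] r1c2's peers cover all but 3, so r1c2=3.
Step 4. [r4c4∈{4}] only 4 remains possible at r4c4, so r4c4=4.
Step 5. [r1c1∈{4}] r1c1's peers cover all but 4, so r1c1=4.
Step 6. [r1c3∈{2}] r1c3 is down to just 2. So r1c3=2.
Step 7. [r3c3∈{3}] r3c3's peers cover all but 3, so r3c3=3.
Step 8. [r4c2∈{2}] r4c2 is down to just 2 ⇒ r4c2=2.
Step 9. [r3c1∈{1}] r3c1 has the single candidate 1, so r3c1=1.

Answer: 4 3 2 1 / 2 1 4 3 / 1 4 3 2 / 3 2 1 4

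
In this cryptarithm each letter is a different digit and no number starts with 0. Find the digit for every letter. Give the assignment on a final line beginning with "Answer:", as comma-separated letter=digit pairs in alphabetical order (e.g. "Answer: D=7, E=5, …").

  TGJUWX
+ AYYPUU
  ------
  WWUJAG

Step 1. [col 1: X + U ≡ G (mod 10)] G=0 is one option consistent with column 1 (X + U ≡ G (mod 10), carry-in 0) — take it ⇒ G=0.
Step 2. [col 1: X + U ≡ G (mod 10)] several values work for U in column 1 (X + U ≡ G (mod 10), carry-in 0); try U=6 ⇒ U=6.
Step 3. [col 1: X + U ≡ G (mod 10)] column 1 reads X+U+carry(0)=G with U=6, G=0; with digits 0,6 already taken and all letters distinct, the only value for X is 4 ⇒ X=4.
Step 4. [col 2: W + U ≡ A (mod 10)] no forcing yet in column 2 (carry-in 1); A=5 is free and consistent — try it, so A=5.
Step 5. [col 2: W + U ≡ A (mod 10)] from column 2 (U=6, A=5, carry-in 1, digits 0,4,5,6 already taken and all letters distinct): W must equal 8 ⇒ W=8.
Step 6. [col 3: U + P ≡ J (mod 10)] in column 3 we have U+P≡J with carry-in 1; given U=6 and digits 0,4,5,6,8 already taken and all letters distinct, that pins J to 9. So J=9.
Step 7. [col 3: U + P ≡ J (mod 10)] column 3 reads U+P+carry(1)=J with U=6, J=9; with digits 0,4,5,6,8,9 already taken and all letters distinct, the only value for P is 2 ⇒ P=2.
Step 8. [col 4: J + Y ≡ U (mod 10)] from column 4 (J=9, U=6, carry-in 0, digits 0,2,4,5,6,8,9 already taken and all letters distinct): Y must equal 7 ⇒ Y=7.
Step 9. [col 6: T + A ≡ W (mod 10)] column 6: given A=5, W=8, carry-in 0, and digits 0,2,4,5,6,7,8,9 already taken and all letters distinct, T+A≡W (mod 10) forces T=3, so T=3.

Answer: A=5, G=0, J=9, P=2, T=3, U=6, W=8, X=4, Y=7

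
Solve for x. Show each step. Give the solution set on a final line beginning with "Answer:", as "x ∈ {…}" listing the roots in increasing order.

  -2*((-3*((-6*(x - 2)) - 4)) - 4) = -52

Step 1. [-2*((-3*((-6*(x - 2)) - 4)) - 4) = -52] leading coefficient -2: divide by -2 ⇒ div: (-3*((-6*(x - 2)) - 4)) - 4 = 26.
Step 2. [(-3*((-6*(x - 2)) - 4)) - 4 = 26] -4 is outermost — add 4 both sides ⇒ sub: -3*((-6*(x - 2)) - 4) = 30.
Step 3. [-3*((-6*(x - 2)) - 4) = 30] -3 out front; divide by -3, so div: (-6*(x - 2)) - 4 = -10.
Step 4. [(-6*(x - 2)) - 4 = -10] add 4: x sits inside (… - 4), so sub: -6*(x - 2) = -6.
Step 5. [-6*(x - 2) = -6] -6·(inner) — divide through by -6. So div: x - 2 = 1.
Step 6. [x - 2 = 1] the outer -2 inverts by adding 2. So sub: x = 3.

Answer: x ∈ {3}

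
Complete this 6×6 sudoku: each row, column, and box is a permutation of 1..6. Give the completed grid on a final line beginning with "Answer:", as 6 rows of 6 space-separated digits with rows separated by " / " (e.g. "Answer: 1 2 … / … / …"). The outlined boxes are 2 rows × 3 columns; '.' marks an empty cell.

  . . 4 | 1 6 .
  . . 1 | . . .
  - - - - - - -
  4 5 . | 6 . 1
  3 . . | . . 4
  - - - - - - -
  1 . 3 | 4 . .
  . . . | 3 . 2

Step 1. [r5c5∈{5}] only 5 remains possible at r5c5 ⇒ r5c5=5.
Step 2. [r4c5∈{2}] r4c5 is down to just 2 ⇒ r4c5=2.
Step 3. [r2c4∈{2,5}] col 4 places 2 nowhere but r2c4, so r2c4=2.
Step 4. [r5c2∈{2,6}] across row 5, 2 lands solely at r5c2, so r5c2=2.
Step 5. [r1c2∈{3}] r1c2 has the single candidate 3 ⇒ r1c2=3.
Step 6. [r2c2∈{6}] r2c2 is down to just 6, so r2c2=6.
Step 7. [r2c1∈{5}] r2c1 has the single candidate 5. So r2c1=5.
Step 8. [r2c6∈{3}] r2c6 is down to just 3 ⇒ r2c6=3.
Step 9. [r6c1∈{6}] nothing but 6 survives at r6c1 ⇒ r6c1=6.
Step 10. [r1c6∈{5}] nothing but 5 survives at r1c6. So r1c6=5.
Step 11. [r3c5∈{3}] only 3 remains possible at r3c5, so r3c5=3.
Step 12. [r4c2∈{1}] nothing but 1 survives at r4c2 ⇒ r4c2=1.
Step 13. [r6c5∈{1}] nothing but 1 survives at r6c5. So r6c5=1.
Step 14. [r2c5∈{4}] nothing but 4 survives at r2c5, so r2c5=4.
Step 15. [r3c3∈{2}] r3c3's peers cover all but 2. So r3c3=2.
Step 16. [r1c1∈{2}] r1c1's peers cover all but 2, so r1c1=2.
Step 17. [r6c2∈{4}] r6c2's peers cover all but 4 ⇒ r6c2=4.
Step 18. [r4c4∈{5}] r4c4 has the single candidate 5. So r4c4=5.
Step 19. [r5c6∈{6}] nothing but 6 survives at r5c6, so r5c6=6.
Step 20. [r4c3∈{6}] r4c3 is down to just 6. So r4c3=6.
Step 21. [r6c3∈{5}] only 5 remains possible at r6c3, so r6c3=5.

Answer: 2 3 4 1 6 5 / 5 6 1 2 4 3 / 4 5 2 6 3 1 / 3 1 6 5 2 4 / 1 2 3 4 5 6 / 6 4 5 3 1 2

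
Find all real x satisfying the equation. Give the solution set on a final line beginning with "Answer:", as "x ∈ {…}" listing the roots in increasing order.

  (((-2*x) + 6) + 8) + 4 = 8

Step 1. [(((-2*x) + 6) + 8) + 4 = 8] 4 comes off first (subtract 4). So sub: ((-2*x) + 6) + 8 = 4.
Step 2. [((-2*x) + 6) + 8 = 4] subtract 8: x sits inside (… + 8) ⇒ sub: (-2*x) + 6 = -4.
Step 3. [(-2*x) + 6 = -4] peel the +6: subtract 6 from each side. So sub: -2*x = -10.
Step 4. [-2*x = -10] -2 out front; divide by -2. So div: x = 5.

Answer: x ∈ {5}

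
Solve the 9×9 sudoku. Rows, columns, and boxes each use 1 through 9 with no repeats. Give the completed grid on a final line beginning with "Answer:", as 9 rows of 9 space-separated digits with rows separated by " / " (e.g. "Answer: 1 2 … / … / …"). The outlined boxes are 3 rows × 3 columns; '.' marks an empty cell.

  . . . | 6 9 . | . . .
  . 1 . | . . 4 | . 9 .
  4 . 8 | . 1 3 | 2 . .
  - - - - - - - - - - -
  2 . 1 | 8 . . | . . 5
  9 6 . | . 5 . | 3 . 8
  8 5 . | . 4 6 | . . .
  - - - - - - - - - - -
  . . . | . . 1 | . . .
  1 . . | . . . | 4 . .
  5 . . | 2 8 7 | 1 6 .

Step 1. [r2c7∈{5,6,7,8}] 8 has one home in row 2: r2c7, so r2c7=8.
Step 2. [r7c4∈{3,4,5,9}] in col 4, 4 fits only at r7c4. So r7c4=4.
Step 3. [r3c2∈{7,9}] r3c2 is the only open cell in row 3 admitting 9 ⇒ r3c2=9.
Step 4. [r1c9∈{1,3,4,7}] col 9 places 4 nowhere but r1c9 ⇒ r1c9=4.
Step 5. [r6c9∈{1,2,7,9}] in col 9, 1 fits only at r6c9, so r6c9=1.
Step 6. [r6c8∈{2,7}] r6c8 is the only open cell in row 6 admitting 2 ⇒ r6c8=2.
Step 7. [r4c6∈{9}] only 9 remains possible at r4c6, so r4c6=9.
Step 8. [r8c4∈{3,5,9}] across col 4, 9 lands solely at r8c4 ⇒ r8c4=9.
Step 9. [r6c4∈{3,7}] across col 4, 3 lands solely at r6c4. So r6c4=3.
Step 10. [r6c3∈{7}] r6c3 is down to just 7, so r6c3=7.
Step 11. [r4c2∈{3,4}] row 4 places 3 nowhere but r4c2 ⇒ r4c2=3.
Step 12. [r4c5∈{7}] r4c5 has the single candidate 7. So r4c5=7.
Step 13. [r5c8∈{4,7}] r5c8 is the only open cell in row 5 admitting 7 ⇒ r5c8=7.
Step 14. [r3c8∈{5}] only 5 remains possible at r3c8. So r3c8=5.
Step 15. [r1c7∈{7}] r1c7's peers cover all but 7, so r1c7=7.
Step 16. [r1c2∈{2}] r1c2 has the single candidate 2. So r1c2=2.
Step 17. [r1c1∈{3}] r1c1's peers cover all but 3 ⇒ r1c1=3.
Step 18. [r2c9∈{3,6}] 3 has one home in row 2: r2c9. So r2c9=3.
Step 19. [r9c3∈{3,4,9}] across row 9, 3 lands solely at r9c3 ⇒ r9c3=3.
Step 20. [r7c3∈{2,6,9}] col 3 places 9 nowhere but r7c3. So r7c3=9.
Step 21. [r2c1∈{6,7}] 7 has one home in box 1: r2c1. So r2c1=7.
Step 22. [r7c9∈{2,7}] across row 7, 2 lands solely at r7c9, so r7c9=2.
Step 23. [r2c4∈{5}] r2c4 is down to just 5 ⇒ r2c4=5.
Step 24. [r7c1∈{6}] r7c1 is down to just 6. So r7c1=6.
Step 25. [r7c5∈{3}] r7c5's peers cover all but 3, so r7c5=3.
Step 26. [r7c2∈{7,8}] 7 has one home in row 7: r7c2. So r7c2=7.
Step 27. [r7c8∈{8}] r7c8 has the single candidate 8. So r7c8=8.
Step 28. [r4c7∈{6}] nothing but 6 survives at r4c7, so r4c7=6.
Step 29. [r7c7∈{5}] only 5 remains possible at r7c7. So r7c7=5.
Step 30. [r9c2∈{4}] only 4 remains possible at r9c2, so r9c2=4.
Step 31. [r2c3∈{6}] r2c3's peers cover all but 6, so r2c3=6.
Step 32. [r8c6∈{5}] r8c6 has the single candidate 5, so r8c6=5.
Step 33. [r5c4∈{1}] nothing but 1 survives at r5c4 ⇒ r5c4=1.
Step 34. [r8c2∈{8}] r8c2 has the single candidate 8 ⇒ r8c2=8.
Step 35. [r9c9∈{9}] nothing but 9 survives at r9c9 ⇒ r9c9=9.
Step 36. [r5c3∈{4}] only 4 remains possible at r5c3. So r5c3=4.
Step 37. [r6c7∈{9}] r6c7 has the single candidate 9 ⇒ r6c7=9.
Step 38. [r8c8∈{3}] r8c8 has the single candidate 3, so r8c8=3.
Step 39. [r2c5∈{2}] nothing but 2 survives at r2c5, so r2c5=2.
Step 40. [r8c3∈{2}] r8c3 has the single candidate 2, so r8c3=2.
Step 41. [r5c6∈{2}] nothing but 2 survives at r5c6, so r5c6=2.
Step 42. [r8c9∈{7}] only 7 remains possible at r8c9. So r8c9=7.
Step 43. [r8c5∈{6}] r8c5's peers cover all but 6. So r8c5=6.
Step 44. [r1c8∈{1}] only 1 remains possible at r1c8. So r1c8=1.
Step 45. [r4c8∈{4}] r4c8's peers cover all but 4, so r4c8=4.
Step 46. [r3c9∈{6}] nothing but 6 survives at r3c9. So r3c9=6.
Step 47. [r1c6∈{8}] only 8 remains possible at r1c6. So r1c6=8.
Step 48. [r1c3∈{5}] r1c3's peers cover all but 5, so r1c3=5.
Step 49. [r3c4∈{7}] only 7 remains possible at r3c4 ⇒ r3c4=7.

Answer: 3 2 5 6 9 8 7 1 4 / 7 1 6 5 2 4 8 9 3 / 4 9 8 7 1 3 2 5 6 / 2 3 1 8 7 9 6 4 5 / 9 6 4 1 5 2 3 7 8 / 8 5 7 3 4 6 9 2 1 / 6 7 9 4 3 1 5 8 2 / 1 8 2 9 6 5 4 3 7 / 5 4 3 2 8 7 1 6 9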